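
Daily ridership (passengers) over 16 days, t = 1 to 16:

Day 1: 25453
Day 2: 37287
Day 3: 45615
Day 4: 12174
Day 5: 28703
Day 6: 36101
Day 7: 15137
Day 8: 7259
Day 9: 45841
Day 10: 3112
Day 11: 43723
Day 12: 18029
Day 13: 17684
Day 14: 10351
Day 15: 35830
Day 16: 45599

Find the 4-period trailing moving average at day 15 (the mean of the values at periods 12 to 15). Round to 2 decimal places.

Sum of periods 12–15: 18029 + 17684 + 10351 + 35830 = 81894
Divide by 4: 81894 / 4 = 20473.50

20473.50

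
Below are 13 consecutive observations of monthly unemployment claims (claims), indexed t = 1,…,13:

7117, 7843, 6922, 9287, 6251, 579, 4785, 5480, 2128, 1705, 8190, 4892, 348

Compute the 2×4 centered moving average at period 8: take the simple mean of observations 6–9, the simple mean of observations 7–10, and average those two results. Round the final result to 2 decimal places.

3383.75

Sum over 6–9: 579 + 4785 + 5480 + 2128 = 12972
Sum over 7–10: 4785 + 5480 + 2128 + 1705 = 14098
CMA at t=8 = (12972 + 14098) / (2·4) = 27070 / 8 = 3383.75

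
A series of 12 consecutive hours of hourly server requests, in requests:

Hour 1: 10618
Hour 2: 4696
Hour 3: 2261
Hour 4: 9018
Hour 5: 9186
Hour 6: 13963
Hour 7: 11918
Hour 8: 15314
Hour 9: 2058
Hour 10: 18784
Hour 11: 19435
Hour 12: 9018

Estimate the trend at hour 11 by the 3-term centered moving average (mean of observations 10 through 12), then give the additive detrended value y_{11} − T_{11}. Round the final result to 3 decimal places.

3689.333

Trend T_11 = (18784 + 19435 + 9018) / 3 = 47237/3 = 15745.66667
Detrended value: 19435 − 15745.66667 = 3689.333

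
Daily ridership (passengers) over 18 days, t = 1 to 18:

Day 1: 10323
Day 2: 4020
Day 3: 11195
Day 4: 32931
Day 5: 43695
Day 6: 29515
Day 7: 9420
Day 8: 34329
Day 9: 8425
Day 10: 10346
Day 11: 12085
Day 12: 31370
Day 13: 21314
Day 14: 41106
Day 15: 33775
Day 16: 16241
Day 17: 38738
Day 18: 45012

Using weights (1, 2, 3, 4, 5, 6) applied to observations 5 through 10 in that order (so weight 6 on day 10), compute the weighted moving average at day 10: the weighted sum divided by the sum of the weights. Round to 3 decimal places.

Weighted sum: 1·43695 + 2·29515 + 3·9420 + 4·34329 + 5·8425 + 6·10346 = 43695 + 59030 + 28260 + 137316 + 42125 + 62076 = 372502
Weight total: 1 + 2 + 3 + 4 + 5 + 6 = 21
WMA = 372502 / 21 = 17738.190

17738.190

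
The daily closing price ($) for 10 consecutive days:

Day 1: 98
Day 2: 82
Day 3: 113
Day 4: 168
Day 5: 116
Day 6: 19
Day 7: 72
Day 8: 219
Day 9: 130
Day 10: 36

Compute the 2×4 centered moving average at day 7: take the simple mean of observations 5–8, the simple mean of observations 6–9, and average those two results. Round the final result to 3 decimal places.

108.250

Sum over 5–8: 116 + 19 + 72 + 219 = 426
Sum over 6–9: 19 + 72 + 219 + 130 = 440
CMA at t=7 = (426 + 440) / (2·4) = 866 / 8 = 108.250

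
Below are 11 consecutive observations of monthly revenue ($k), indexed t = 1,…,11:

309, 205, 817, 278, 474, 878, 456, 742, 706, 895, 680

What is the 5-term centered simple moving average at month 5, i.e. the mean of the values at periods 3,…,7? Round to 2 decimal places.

580.60

Sum of periods 3–7: 817 + 278 + 474 + 878 + 456 = 2903
Divide by 5: 2903 / 5 = 580.60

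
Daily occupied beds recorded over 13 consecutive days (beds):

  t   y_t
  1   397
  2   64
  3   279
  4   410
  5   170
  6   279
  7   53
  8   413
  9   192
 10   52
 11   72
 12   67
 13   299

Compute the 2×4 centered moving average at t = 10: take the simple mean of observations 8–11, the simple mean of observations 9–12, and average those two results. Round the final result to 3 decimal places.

139.000

Sum over 8–11: 413 + 192 + 52 + 72 = 729
Sum over 9–12: 192 + 52 + 72 + 67 = 383
CMA at t=10 = (729 + 383) / (2·4) = 1112 / 8 = 139.000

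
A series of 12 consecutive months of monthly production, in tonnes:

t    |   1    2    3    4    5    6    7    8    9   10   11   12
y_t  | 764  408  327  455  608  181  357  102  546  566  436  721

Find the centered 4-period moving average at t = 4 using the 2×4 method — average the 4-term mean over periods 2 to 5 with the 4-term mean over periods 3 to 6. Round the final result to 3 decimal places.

421.125

Sum over 2–5: 408 + 327 + 455 + 608 = 1798
Sum over 3–6: 327 + 455 + 608 + 181 = 1571
CMA at t=4 = (1798 + 1571) / (2·4) = 3369 / 8 = 421.125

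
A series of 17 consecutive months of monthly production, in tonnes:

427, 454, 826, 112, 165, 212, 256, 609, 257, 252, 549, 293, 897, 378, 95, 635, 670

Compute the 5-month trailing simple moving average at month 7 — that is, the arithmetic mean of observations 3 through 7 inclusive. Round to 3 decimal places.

Sum of periods 3–7: 826 + 112 + 165 + 212 + 256 = 1571
Divide by 5: 1571 / 5 = 314.200

314.200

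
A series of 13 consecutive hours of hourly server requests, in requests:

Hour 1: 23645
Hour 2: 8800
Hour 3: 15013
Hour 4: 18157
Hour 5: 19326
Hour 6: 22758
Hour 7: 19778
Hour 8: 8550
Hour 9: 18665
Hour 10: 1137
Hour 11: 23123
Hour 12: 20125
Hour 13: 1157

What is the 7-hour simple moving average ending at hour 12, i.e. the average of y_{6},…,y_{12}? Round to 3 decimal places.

16305.143

Sum of periods 6–12: 22758 + 19778 + 8550 + 18665 + 1137 + 23123 + 20125 = 114136
Divide by 7: 114136 / 7 = 16305.143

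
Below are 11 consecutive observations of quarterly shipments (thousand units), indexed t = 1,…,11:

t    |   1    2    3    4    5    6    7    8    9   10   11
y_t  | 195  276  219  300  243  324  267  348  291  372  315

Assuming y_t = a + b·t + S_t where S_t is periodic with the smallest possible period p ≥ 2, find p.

First differences y_{t+1} − y_t: 81, -57, 81, -57, 81, -57, …
The difference pattern repeats every 2 terms and not for any smaller step, so p = 2.

2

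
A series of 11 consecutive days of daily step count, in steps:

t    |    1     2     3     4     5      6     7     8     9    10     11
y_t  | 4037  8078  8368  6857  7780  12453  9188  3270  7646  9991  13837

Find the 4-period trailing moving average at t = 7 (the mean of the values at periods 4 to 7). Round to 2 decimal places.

Sum of periods 4–7: 6857 + 7780 + 12453 + 9188 = 36278
Divide by 4: 36278 / 4 = 9069.50

9069.50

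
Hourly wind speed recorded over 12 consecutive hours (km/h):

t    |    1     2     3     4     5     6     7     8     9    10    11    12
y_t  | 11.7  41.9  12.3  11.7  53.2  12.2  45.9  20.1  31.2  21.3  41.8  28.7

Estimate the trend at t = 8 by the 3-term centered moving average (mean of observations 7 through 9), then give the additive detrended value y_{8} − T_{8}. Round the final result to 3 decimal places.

-12.300

Trend T_8 = (45.9 + 20.1 + 31.2) / 3 = 97.2/3 = 32.40000
Detrended value: 20.1 − 32.40000 = -12.300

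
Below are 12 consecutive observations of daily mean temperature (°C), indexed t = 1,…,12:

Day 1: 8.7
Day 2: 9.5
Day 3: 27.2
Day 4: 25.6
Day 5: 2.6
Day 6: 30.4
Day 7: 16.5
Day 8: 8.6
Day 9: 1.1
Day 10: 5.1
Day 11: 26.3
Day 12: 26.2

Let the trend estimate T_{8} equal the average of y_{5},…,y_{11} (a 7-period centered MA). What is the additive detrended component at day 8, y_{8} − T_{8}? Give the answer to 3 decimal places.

Trend T_8 = (2.6 + 30.4 + 16.5 + 8.6 + 1.1 + 5.1 + 26.3) / 7 = 90.6/7 = 12.94286
Detrended value: 8.6 − 12.94286 = -4.343

-4.343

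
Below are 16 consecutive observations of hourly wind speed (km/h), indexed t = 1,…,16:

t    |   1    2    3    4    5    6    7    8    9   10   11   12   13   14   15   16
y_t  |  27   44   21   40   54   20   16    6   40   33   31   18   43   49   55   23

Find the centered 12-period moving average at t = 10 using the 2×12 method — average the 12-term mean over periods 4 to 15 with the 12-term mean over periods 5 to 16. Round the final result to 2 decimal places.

33.04

Sum over 4–15: 40 + 54 + 20 + 16 + 6 + 40 + 33 + 31 + 18 + 43 + 49 + 55 = 405
Sum over 5–16: 54 + 20 + 16 + 6 + 40 + 33 + 31 + 18 + 43 + 49 + 55 + 23 = 388
CMA at t=10 = (405 + 388) / (2·12) = 793 / 24 = 33.04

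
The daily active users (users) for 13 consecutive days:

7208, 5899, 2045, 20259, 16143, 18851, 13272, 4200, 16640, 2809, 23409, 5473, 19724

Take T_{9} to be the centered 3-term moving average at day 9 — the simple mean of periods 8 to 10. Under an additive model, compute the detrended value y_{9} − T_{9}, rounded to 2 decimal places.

8757.00

Trend T_9 = (4200 + 16640 + 2809) / 3 = 23649/3 = 7883.0000
Detrended value: 16640 − 7883.0000 = 8757.00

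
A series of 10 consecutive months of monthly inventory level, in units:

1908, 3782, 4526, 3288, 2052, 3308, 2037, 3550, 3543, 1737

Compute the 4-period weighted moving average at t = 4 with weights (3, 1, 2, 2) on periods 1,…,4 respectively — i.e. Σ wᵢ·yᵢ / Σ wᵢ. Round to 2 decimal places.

Weighted sum: 3·1908 + 1·3782 + 2·4526 + 2·3288 = 5724 + 3782 + 9052 + 6576 = 25134
Weight total: 3 + 1 + 2 + 2 = 8
WMA = 25134 / 8 = 3141.75

3141.75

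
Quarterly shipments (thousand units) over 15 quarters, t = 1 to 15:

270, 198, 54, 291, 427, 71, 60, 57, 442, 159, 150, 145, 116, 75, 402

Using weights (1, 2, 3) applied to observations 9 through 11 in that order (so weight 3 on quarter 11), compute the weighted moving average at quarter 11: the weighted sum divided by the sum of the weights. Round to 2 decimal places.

201.67

Weighted sum: 1·442 + 2·159 + 3·150 = 442 + 318 + 450 = 1210
Weight total: 1 + 2 + 3 = 6
WMA = 1210 / 6 = 201.67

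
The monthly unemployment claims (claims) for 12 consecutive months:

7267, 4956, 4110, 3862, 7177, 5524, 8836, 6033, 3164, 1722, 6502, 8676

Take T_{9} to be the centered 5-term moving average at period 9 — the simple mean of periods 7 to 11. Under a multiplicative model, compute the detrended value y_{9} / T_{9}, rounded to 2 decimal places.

0.60

Trend T_9 = (8836 + 6033 + 3164 + 1722 + 6502) / 5 = 26257/5 = 5251.4000
Ratio to trend: 3164 / 5251.4000 = 0.60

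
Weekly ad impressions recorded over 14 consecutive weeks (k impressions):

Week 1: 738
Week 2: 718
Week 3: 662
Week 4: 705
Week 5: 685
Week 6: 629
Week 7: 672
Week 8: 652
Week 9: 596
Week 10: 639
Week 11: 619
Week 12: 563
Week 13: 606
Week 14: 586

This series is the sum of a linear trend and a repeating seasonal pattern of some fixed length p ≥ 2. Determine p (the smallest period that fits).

First differences y_{t+1} − y_t: -20, -56, 43, -20, -56, 43, -20, -56, …
The difference pattern repeats every 3 terms and not for any smaller step, so p = 3.

3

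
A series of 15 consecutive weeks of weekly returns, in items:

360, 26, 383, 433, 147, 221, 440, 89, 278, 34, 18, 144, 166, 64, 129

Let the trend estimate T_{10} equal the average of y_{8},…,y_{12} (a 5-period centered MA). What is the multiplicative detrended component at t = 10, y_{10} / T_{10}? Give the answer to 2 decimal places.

Trend T_10 = (89 + 278 + 34 + 18 + 144) / 5 = 563/5 = 112.6000
Ratio to trend: 34 / 112.6000 = 0.30

0.30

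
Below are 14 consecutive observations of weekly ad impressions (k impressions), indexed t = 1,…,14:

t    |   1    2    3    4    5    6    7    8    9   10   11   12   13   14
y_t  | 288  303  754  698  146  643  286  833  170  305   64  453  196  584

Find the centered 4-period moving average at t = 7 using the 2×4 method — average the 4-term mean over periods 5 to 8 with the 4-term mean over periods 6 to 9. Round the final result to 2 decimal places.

480.00

Sum over 5–8: 146 + 643 + 286 + 833 = 1908
Sum over 6–9: 643 + 286 + 833 + 170 = 1932
CMA at t=7 = (1908 + 1932) / (2·4) = 3840 / 8 = 480.00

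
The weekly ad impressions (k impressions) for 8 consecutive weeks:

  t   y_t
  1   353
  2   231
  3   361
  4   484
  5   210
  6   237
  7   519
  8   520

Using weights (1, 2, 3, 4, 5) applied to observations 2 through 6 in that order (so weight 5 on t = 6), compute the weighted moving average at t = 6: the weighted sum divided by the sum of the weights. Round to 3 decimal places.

Weighted sum: 1·231 + 2·361 + 3·484 + 4·210 + 5·237 = 231 + 722 + 1452 + 840 + 1185 = 4430
Weight total: 1 + 2 + 3 + 4 + 5 = 15
WMA = 4430 / 15 = 295.333

295.333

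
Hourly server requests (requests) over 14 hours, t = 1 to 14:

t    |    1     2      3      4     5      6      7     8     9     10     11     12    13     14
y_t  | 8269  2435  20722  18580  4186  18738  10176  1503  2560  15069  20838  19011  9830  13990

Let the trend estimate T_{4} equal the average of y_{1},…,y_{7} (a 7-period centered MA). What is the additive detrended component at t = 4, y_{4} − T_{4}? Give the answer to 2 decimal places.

6707.71

Trend T_4 = (8269 + 2435 + 20722 + 18580 + 4186 + 18738 + 10176) / 7 = 83106/7 = 11872.2857
Detrended value: 18580 − 11872.2857 = 6707.71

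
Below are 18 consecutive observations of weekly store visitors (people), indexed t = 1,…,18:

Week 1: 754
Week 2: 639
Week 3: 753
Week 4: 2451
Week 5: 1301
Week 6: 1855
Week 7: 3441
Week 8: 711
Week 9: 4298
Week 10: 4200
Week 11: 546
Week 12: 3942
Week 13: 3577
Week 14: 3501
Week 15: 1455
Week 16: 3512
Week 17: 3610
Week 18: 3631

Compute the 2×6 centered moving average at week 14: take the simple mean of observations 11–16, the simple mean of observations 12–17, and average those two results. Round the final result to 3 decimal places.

Sum over 11–16: 546 + 3942 + 3577 + 3501 + 1455 + 3512 = 16533
Sum over 12–17: 3942 + 3577 + 3501 + 1455 + 3512 + 3610 = 19597
CMA at t=14 = (16533 + 19597) / (2·6) = 36130 / 12 = 3010.833

3010.833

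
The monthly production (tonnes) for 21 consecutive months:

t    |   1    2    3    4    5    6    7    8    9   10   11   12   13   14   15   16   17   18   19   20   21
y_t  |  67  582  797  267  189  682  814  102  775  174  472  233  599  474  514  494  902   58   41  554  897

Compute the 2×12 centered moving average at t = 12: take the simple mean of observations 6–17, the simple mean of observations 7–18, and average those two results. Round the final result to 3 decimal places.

493.583

Sum over 6–17: 682 + 814 + 102 + 775 + 174 + 472 + 233 + 599 + 474 + 514 + 494 + 902 = 6235
Sum over 7–18: 814 + 102 + 775 + 174 + 472 + 233 + 599 + 474 + 514 + 494 + 902 + 58 = 5611
CMA at t=12 = (6235 + 5611) / (2·12) = 11846 / 24 = 493.583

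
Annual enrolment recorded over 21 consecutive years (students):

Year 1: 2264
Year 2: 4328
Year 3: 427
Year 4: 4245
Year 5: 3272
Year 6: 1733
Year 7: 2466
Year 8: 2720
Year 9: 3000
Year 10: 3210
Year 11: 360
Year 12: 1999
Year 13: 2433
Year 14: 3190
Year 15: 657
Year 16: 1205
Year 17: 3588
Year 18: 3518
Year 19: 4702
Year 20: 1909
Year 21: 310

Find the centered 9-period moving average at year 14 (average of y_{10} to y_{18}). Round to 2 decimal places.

2240.00

Sum of periods 10–18: 3210 + 360 + 1999 + 2433 + 3190 + 657 + 1205 + 3588 + 3518 = 20160
Divide by 9: 20160 / 9 = 2240.00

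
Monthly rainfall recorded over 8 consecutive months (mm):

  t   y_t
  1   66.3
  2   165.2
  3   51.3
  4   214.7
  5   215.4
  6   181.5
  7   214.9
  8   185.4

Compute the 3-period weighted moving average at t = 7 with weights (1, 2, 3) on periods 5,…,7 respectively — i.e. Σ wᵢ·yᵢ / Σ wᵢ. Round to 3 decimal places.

Weighted sum: 1·215.4 + 2·181.5 + 3·214.9 = 215.4 + 363.0 + 644.7 = 1223.1
Weight total: 1 + 2 + 3 = 6
WMA = 1223.1 / 6 = 203.850

203.850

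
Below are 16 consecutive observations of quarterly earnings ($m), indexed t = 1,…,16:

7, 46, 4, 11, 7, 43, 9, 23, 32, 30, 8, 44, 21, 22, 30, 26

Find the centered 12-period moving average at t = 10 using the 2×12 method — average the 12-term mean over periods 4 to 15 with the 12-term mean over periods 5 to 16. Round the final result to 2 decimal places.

Sum over 4–15: 11 + 7 + 43 + 9 + 23 + 32 + 30 + 8 + 44 + 21 + 22 + 30 = 280
Sum over 5–16: 7 + 43 + 9 + 23 + 32 + 30 + 8 + 44 + 21 + 22 + 30 + 26 = 295
CMA at t=10 = (280 + 295) / (2·12) = 575 / 24 = 23.96

23.96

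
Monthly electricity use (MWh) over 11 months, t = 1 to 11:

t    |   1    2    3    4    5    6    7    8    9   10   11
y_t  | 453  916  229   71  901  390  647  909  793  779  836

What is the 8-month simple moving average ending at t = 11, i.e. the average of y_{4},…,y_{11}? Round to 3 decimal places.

665.750

Sum of periods 4–11: 71 + 901 + 390 + 647 + 909 + 793 + 779 + 836 = 5326
Divide by 8: 5326 / 8 = 665.750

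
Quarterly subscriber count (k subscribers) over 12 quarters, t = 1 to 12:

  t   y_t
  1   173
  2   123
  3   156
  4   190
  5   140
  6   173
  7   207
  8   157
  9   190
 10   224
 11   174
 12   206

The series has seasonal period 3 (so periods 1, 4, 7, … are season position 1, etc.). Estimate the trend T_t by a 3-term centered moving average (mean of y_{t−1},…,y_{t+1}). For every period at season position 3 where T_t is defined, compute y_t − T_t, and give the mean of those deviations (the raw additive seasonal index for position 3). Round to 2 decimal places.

Season position 3 occurs at t = 3, 6, 9 (where T_t is defined).
t=3: T_3 = 156.3333; y_3 − T_3 = 156 − 156.3333 = -0.3333
t=6: T_6 = 173.3333; y_6 − T_6 = 173 − 173.3333 = -0.3333
t=9: T_9 = 190.3333; y_9 − T_9 = 190 − 190.3333 = -0.3333
Mean deviation: (-0.3333 + -0.3333 + -0.3333) / 3 = -0.33

-0.33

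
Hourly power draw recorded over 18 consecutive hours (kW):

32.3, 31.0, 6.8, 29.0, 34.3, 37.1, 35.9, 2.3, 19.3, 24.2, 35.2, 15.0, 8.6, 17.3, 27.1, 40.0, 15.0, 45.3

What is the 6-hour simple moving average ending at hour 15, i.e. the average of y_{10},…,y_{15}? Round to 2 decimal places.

21.23

Sum of periods 10–15: 24.2 + 35.2 + 15.0 + 8.6 + 17.3 + 27.1 = 127.4
Divide by 6: 127.4 / 6 = 21.23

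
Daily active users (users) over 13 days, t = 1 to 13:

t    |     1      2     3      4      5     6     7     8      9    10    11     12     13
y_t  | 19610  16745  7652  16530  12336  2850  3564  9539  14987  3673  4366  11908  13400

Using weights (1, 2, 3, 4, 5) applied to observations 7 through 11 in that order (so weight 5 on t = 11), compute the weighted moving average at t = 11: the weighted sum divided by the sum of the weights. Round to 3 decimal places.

6941.667

Weighted sum: 1·3564 + 2·9539 + 3·14987 + 4·3673 + 5·4366 = 3564 + 19078 + 44961 + 14692 + 21830 = 104125
Weight total: 1 + 2 + 3 + 4 + 5 = 15
WMA = 104125 / 15 = 6941.667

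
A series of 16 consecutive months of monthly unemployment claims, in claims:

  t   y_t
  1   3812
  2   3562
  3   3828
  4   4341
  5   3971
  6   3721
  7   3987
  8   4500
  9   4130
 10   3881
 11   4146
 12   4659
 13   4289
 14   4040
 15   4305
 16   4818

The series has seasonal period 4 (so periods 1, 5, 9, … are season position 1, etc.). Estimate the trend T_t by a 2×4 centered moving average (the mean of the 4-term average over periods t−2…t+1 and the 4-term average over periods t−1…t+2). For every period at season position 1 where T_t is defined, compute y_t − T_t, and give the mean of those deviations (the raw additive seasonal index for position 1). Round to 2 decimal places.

Season position 1 occurs at t = 5, 9, 13 (where T_t is defined).
t=5: T_5 = 3985.1250; y_5 − T_5 = 3971 − 3985.1250 = -14.1250
t=9: T_9 = 4144.3750; y_9 − T_9 = 4130 − 4144.3750 = -14.3750
t=13: T_13 = 4303.3750; y_13 − T_13 = 4289 − 4303.3750 = -14.3750
Mean deviation: (-14.1250 + -14.3750 + -14.3750) / 3 = -14.29

-14.29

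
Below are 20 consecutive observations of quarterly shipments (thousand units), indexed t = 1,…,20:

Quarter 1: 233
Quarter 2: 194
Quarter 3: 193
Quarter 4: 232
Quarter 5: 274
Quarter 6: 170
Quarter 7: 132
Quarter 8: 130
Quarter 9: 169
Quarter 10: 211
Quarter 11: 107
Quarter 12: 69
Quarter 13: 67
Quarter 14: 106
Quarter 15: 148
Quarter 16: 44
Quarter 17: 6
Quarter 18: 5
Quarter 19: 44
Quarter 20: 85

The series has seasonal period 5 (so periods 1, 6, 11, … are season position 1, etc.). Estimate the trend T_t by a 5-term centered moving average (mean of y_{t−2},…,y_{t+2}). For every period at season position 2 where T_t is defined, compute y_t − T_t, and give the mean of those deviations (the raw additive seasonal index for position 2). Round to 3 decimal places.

Season position 2 occurs at t = 7, 12, 17 (where T_t is defined).
t=7: T_7 = 175.00000; y_7 − T_7 = 132 − 175.00000 = -43.00000
t=12: T_12 = 112.00000; y_12 − T_12 = 69 − 112.00000 = -43.00000
t=17: T_17 = 49.40000; y_17 − T_17 = 6 − 49.40000 = -43.40000
Mean deviation: (-43.00000 + -43.00000 + -43.40000) / 3 = -43.133

-43.133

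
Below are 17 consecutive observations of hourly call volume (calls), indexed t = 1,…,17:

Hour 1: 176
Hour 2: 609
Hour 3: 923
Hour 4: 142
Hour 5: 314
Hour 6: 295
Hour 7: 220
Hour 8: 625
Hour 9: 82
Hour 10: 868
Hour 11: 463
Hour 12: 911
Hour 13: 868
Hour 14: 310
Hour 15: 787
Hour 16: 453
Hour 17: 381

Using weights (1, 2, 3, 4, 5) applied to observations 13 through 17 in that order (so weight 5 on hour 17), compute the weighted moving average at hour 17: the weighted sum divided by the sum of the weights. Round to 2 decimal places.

504.40

Weighted sum: 1·868 + 2·310 + 3·787 + 4·453 + 5·381 = 868 + 620 + 2361 + 1812 + 1905 = 7566
Weight total: 1 + 2 + 3 + 4 + 5 = 15
WMA = 7566 / 15 = 504.40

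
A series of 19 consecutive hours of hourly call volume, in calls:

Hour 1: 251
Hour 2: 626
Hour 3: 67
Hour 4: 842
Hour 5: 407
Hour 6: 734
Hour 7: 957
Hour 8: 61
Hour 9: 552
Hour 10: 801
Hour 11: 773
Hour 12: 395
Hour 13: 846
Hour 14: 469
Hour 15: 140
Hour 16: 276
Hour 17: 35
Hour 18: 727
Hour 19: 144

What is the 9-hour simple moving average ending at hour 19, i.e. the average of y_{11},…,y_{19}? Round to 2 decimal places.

Sum of periods 11–19: 773 + 395 + 846 + 469 + 140 + 276 + 35 + 727 + 144 = 3805
Divide by 9: 3805 / 9 = 422.78

422.78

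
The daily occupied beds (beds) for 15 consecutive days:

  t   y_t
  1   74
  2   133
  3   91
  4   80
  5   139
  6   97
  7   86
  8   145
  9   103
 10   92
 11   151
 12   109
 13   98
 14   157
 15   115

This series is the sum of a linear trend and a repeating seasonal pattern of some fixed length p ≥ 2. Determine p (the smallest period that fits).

First differences y_{t+1} − y_t: 59, -42, -11, 59, -42, -11, 59, -42, …
The difference pattern repeats every 3 terms and not for any smaller step, so p = 3.

3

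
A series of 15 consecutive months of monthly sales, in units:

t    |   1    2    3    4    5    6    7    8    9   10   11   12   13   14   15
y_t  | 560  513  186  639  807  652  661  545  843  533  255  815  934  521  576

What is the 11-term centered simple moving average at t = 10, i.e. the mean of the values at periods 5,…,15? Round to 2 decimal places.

649.27

Sum of periods 5–15: 807 + 652 + 661 + 545 + 843 + 533 + 255 + 815 + 934 + 521 + 576 = 7142
Divide by 11: 7142 / 11 = 649.27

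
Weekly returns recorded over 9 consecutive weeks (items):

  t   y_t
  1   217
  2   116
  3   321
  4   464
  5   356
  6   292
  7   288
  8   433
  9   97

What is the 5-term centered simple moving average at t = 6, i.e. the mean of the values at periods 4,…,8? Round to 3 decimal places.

Sum of periods 4–8: 464 + 356 + 292 + 288 + 433 = 1833
Divide by 5: 1833 / 5 = 366.600

366.600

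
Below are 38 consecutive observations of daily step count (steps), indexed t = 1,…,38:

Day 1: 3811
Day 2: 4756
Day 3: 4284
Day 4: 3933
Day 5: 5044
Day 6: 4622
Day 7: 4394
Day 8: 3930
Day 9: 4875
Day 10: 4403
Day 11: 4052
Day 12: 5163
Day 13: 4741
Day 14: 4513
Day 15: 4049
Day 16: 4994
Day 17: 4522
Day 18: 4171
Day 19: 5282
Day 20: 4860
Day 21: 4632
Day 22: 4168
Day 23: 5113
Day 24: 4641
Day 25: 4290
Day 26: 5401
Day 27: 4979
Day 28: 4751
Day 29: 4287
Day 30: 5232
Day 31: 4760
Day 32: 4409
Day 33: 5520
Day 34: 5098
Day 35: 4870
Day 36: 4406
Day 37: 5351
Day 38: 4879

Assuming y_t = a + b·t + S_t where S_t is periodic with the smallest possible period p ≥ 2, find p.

7

First differences y_{t+1} − y_t: 945, -472, -351, 1111, -422, -228, -464, 945, -472, -351, 1111, -422, -228, -464, 945, -472, …
The difference pattern repeats every 7 terms and not for any smaller step, so p = 7.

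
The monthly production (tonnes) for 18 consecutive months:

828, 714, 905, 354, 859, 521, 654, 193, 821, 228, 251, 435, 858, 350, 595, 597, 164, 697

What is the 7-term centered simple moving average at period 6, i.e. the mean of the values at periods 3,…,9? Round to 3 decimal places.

Sum of periods 3–9: 905 + 354 + 859 + 521 + 654 + 193 + 821 = 4307
Divide by 7: 4307 / 7 = 615.286

615.286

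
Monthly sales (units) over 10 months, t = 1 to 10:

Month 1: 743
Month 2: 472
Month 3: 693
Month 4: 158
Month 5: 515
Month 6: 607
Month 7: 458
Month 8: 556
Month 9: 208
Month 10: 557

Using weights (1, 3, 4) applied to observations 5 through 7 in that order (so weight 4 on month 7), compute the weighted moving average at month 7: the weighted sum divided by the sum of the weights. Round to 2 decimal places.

521.00

Weighted sum: 1·515 + 3·607 + 4·458 = 515 + 1821 + 1832 = 4168
Weight total: 1 + 3 + 4 = 8
WMA = 4168 / 8 = 521.00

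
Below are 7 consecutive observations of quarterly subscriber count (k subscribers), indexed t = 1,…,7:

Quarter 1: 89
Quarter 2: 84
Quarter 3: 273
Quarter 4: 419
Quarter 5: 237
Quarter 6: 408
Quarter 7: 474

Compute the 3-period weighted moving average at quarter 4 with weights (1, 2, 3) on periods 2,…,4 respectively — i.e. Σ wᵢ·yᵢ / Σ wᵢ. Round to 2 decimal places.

314.50

Weighted sum: 1·84 + 2·273 + 3·419 = 84 + 546 + 1257 = 1887
Weight total: 1 + 2 + 3 = 6
WMA = 1887 / 6 = 314.50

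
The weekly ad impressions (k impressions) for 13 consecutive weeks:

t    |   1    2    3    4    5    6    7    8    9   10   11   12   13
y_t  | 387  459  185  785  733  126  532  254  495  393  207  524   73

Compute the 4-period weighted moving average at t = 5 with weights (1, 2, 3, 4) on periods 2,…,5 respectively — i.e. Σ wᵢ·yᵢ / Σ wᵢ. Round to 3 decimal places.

611.600

Weighted sum: 1·459 + 2·185 + 3·785 + 4·733 = 459 + 370 + 2355 + 2932 = 6116
Weight total: 1 + 2 + 3 + 4 = 10
WMA = 6116 / 10 = 611.600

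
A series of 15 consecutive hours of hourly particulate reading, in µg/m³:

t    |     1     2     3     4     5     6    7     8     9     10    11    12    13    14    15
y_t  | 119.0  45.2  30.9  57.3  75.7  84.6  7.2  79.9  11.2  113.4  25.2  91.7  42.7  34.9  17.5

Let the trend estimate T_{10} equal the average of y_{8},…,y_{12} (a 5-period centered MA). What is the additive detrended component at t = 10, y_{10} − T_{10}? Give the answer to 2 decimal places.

49.12

Trend T_10 = (79.9 + 11.2 + 113.4 + 25.2 + 91.7) / 5 = 321.4/5 = 64.2800
Detrended value: 113.4 − 64.2800 = 49.12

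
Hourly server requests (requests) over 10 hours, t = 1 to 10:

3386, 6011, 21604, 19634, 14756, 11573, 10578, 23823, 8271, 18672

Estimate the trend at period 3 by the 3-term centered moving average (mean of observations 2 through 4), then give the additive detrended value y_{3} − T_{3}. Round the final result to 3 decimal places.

Trend T_3 = (6011 + 21604 + 19634) / 3 = 47249/3 = 15749.66667
Detrended value: 21604 − 15749.66667 = 5854.333

5854.333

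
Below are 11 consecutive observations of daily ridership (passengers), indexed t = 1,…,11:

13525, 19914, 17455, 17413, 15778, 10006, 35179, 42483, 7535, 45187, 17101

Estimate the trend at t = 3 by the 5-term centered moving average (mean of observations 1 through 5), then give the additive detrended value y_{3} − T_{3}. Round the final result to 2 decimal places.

638.00

Trend T_3 = (13525 + 19914 + 17455 + 17413 + 15778) / 5 = 84085/5 = 16817.0000
Detrended value: 17455 − 16817.0000 = 638.00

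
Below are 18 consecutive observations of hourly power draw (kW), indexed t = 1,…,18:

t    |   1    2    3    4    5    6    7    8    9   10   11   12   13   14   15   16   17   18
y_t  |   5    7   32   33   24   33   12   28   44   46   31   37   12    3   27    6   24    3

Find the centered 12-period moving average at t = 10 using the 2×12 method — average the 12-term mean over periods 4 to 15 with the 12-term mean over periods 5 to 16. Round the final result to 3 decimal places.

26.375

Sum over 4–15: 33 + 24 + 33 + 12 + 28 + 44 + 46 + 31 + 37 + 12 + 3 + 27 = 330
Sum over 5–16: 24 + 33 + 12 + 28 + 44 + 46 + 31 + 37 + 12 + 3 + 27 + 6 = 303
CMA at t=10 = (330 + 303) / (2·12) = 633 / 24 = 26.375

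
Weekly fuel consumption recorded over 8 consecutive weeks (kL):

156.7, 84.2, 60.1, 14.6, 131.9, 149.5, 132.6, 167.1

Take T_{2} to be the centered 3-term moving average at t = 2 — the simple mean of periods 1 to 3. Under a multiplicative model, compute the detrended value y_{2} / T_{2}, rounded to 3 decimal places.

Trend T_2 = (156.7 + 84.2 + 60.1) / 3 = 301.0/3 = 100.33333
Ratio to trend: 84.2 / 100.33333 = 0.839

0.839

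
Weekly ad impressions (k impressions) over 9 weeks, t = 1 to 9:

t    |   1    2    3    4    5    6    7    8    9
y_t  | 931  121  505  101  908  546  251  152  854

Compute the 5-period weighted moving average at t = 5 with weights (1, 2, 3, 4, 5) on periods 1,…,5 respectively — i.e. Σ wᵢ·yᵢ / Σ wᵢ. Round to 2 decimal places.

Weighted sum: 1·931 + 2·121 + 3·505 + 4·101 + 5·908 = 931 + 242 + 1515 + 404 + 4540 = 7632
Weight total: 1 + 2 + 3 + 4 + 5 = 15
WMA = 7632 / 15 = 508.80

508.80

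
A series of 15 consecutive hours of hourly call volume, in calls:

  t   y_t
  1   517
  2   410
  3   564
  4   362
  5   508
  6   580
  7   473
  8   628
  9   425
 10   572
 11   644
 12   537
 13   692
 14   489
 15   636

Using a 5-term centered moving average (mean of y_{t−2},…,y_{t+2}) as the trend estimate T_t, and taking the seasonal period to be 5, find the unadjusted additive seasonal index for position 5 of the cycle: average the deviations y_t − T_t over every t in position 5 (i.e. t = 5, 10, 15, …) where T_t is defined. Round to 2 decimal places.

Season position 5 occurs at t = 5, 10 (where T_t is defined).
t=5: T_5 = 497.4000; y_5 − T_5 = 508 − 497.4000 = 10.6000
t=10: T_10 = 561.2000; y_10 − T_10 = 572 − 561.2000 = 10.8000
Mean deviation: (10.6000 + 10.8000) / 2 = 10.70

10.70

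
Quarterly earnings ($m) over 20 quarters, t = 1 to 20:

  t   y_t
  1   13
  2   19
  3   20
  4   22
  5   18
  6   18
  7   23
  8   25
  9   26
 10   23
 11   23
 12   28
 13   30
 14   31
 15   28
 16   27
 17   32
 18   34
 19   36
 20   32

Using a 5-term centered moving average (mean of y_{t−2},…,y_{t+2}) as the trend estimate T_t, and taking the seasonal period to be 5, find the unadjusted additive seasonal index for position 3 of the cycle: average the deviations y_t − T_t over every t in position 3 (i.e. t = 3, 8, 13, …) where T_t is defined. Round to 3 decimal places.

1.850

Season position 3 occurs at t = 3, 8, 13, 18 (where T_t is defined).
t=3: T_3 = 18.40000; y_3 − T_3 = 20 − 18.40000 = 1.60000
t=8: T_8 = 23.00000; y_8 − T_8 = 25 − 23.00000 = 2.00000
t=13: T_13 = 28.00000; y_13 − T_13 = 30 − 28.00000 = 2.00000
t=18: T_18 = 32.20000; y_18 − T_18 = 34 − 32.20000 = 1.80000
Mean deviation: (1.60000 + 2.00000 + 2.00000 + 1.80000) / 4 = 1.850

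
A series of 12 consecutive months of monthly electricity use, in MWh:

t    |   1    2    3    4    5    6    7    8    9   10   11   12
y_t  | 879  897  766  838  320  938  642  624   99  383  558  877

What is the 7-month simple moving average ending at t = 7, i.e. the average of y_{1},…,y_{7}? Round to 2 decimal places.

Sum of periods 1–7: 879 + 897 + 766 + 838 + 320 + 938 + 642 = 5280
Divide by 7: 5280 / 7 = 754.29

754.29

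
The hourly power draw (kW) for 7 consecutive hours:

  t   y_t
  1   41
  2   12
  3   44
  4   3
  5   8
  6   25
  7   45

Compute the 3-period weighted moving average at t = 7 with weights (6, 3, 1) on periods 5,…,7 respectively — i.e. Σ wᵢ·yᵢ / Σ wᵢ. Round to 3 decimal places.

16.800

Weighted sum: 6·8 + 3·25 + 1·45 = 48 + 75 + 45 = 168
Weight total: 6 + 3 + 1 = 10
WMA = 168 / 10 = 16.800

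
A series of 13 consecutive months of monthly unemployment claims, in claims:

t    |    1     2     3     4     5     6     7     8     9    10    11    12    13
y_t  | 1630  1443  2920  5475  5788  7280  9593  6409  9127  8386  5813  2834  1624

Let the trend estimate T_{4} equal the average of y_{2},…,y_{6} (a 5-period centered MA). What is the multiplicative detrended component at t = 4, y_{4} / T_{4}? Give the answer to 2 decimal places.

1.20

Trend T_4 = (1443 + 2920 + 5475 + 5788 + 7280) / 5 = 22906/5 = 4581.2000
Ratio to trend: 5475 / 4581.2000 = 1.20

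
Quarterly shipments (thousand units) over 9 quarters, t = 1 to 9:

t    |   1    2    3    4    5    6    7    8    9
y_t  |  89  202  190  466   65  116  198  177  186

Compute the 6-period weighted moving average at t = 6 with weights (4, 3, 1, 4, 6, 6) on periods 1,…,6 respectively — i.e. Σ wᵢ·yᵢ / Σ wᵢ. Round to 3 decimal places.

Weighted sum: 4·89 + 3·202 + 1·190 + 4·466 + 6·65 + 6·116 = 356 + 606 + 190 + 1864 + 390 + 696 = 4102
Weight total: 4 + 3 + 1 + 4 + 6 + 6 = 24
WMA = 4102 / 24 = 170.917

170.917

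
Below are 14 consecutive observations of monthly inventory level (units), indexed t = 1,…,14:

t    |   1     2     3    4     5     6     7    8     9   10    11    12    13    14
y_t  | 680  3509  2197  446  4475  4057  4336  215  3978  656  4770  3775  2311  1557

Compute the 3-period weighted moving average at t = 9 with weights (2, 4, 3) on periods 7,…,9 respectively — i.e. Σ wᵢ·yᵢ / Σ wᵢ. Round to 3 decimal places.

Weighted sum: 2·4336 + 4·215 + 3·3978 = 8672 + 860 + 11934 = 21466
Weight total: 2 + 4 + 3 = 9
WMA = 21466 / 9 = 2385.111

2385.111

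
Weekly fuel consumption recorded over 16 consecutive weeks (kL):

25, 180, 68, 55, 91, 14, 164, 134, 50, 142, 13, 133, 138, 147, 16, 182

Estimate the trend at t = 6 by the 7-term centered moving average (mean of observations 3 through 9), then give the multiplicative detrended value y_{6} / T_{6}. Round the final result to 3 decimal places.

Trend T_6 = (68 + 55 + 91 + 14 + 164 + 134 + 50) / 7 = 576/7 = 82.28571
Ratio to trend: 14 / 82.28571 = 0.170

0.170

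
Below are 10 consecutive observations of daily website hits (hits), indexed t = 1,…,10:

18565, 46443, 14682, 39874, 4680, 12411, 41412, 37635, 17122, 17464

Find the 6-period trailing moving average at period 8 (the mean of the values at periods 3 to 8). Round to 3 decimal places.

Sum of periods 3–8: 14682 + 39874 + 4680 + 12411 + 41412 + 37635 = 150694
Divide by 6: 150694 / 6 = 25115.667

25115.667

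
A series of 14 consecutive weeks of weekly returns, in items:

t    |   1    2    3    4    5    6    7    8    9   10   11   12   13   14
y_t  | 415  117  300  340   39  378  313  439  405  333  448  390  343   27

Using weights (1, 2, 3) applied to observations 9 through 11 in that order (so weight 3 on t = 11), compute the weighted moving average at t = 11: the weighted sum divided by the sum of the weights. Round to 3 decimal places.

Weighted sum: 1·405 + 2·333 + 3·448 = 405 + 666 + 1344 = 2415
Weight total: 1 + 2 + 3 = 6
WMA = 2415 / 6 = 402.500

402.500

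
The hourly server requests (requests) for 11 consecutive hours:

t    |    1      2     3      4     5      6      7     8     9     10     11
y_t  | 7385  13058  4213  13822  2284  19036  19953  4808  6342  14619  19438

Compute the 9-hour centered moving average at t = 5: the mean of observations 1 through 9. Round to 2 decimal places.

10100.11

Sum of periods 1–9: 7385 + 13058 + 4213 + 13822 + 2284 + 19036 + 19953 + 4808 + 6342 = 90901
Divide by 9: 90901 / 9 = 10100.11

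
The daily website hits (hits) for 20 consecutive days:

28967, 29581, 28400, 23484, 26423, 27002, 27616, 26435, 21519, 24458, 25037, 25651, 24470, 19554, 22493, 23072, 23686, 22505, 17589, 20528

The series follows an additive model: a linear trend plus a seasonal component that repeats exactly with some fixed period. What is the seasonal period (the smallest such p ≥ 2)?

First differences y_{t+1} − y_t: 614, -1181, -4916, 2939, 579, 614, -1181, -4916, 2939, 579, 614, -1181, …
The difference pattern repeats every 5 terms and not for any smaller step, so p = 5.

5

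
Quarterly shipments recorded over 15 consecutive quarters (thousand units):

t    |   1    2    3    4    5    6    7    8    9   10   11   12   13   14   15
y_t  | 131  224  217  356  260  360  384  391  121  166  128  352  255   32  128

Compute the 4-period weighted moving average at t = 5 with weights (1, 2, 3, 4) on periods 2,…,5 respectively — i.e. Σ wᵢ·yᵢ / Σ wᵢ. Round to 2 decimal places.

Weighted sum: 1·224 + 2·217 + 3·356 + 4·260 = 224 + 434 + 1068 + 1040 = 2766
Weight total: 1 + 2 + 3 + 4 = 10
WMA = 2766 / 10 = 276.60

276.60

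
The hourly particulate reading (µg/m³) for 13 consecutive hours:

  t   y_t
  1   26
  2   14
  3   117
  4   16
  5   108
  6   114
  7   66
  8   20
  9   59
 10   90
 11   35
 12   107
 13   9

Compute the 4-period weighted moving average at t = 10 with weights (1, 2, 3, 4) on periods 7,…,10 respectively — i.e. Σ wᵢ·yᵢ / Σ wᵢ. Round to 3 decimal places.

64.300

Weighted sum: 1·66 + 2·20 + 3·59 + 4·90 = 66 + 40 + 177 + 360 = 643
Weight total: 1 + 2 + 3 + 4 = 10
WMA = 643 / 10 = 64.300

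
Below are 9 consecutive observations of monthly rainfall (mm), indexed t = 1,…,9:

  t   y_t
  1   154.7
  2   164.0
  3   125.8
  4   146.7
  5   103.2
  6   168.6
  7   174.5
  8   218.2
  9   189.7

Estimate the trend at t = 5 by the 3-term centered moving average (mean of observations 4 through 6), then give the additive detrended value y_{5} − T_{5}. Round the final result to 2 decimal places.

-36.30

Trend T_5 = (146.7 + 103.2 + 168.6) / 3 = 418.5/3 = 139.5000
Detrended value: 103.2 − 139.5000 = -36.30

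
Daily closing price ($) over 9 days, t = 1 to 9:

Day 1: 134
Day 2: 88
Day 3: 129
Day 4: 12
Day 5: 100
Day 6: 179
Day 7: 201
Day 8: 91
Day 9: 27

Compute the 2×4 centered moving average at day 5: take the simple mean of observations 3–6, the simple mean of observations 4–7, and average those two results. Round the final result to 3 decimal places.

Sum over 3–6: 129 + 12 + 100 + 179 = 420
Sum over 4–7: 12 + 100 + 179 + 201 = 492
CMA at t=5 = (420 + 492) / (2·4) = 912 / 8 = 114.000

114.000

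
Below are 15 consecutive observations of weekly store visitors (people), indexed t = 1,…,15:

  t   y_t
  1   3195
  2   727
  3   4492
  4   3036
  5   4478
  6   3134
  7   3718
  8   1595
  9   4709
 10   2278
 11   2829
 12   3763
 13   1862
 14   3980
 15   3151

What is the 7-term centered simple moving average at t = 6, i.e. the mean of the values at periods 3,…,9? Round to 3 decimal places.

3594.571

Sum of periods 3–9: 4492 + 3036 + 4478 + 3134 + 3718 + 1595 + 4709 = 25162
Divide by 7: 25162 / 7 = 3594.571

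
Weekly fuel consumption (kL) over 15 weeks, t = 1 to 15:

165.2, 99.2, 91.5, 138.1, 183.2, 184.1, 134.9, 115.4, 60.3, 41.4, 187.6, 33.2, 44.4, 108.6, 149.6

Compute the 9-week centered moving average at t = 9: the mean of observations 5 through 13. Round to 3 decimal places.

Sum of periods 5–13: 183.2 + 184.1 + 134.9 + 115.4 + 60.3 + 41.4 + 187.6 + 33.2 + 44.4 = 984.5
Divide by 9: 984.5 / 9 = 109.389

109.389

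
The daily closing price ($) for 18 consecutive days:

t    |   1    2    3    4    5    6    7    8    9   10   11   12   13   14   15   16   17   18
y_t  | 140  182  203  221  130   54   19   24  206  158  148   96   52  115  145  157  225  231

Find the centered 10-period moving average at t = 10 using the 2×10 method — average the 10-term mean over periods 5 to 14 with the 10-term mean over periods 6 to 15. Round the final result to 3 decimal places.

Sum over 5–14: 130 + 54 + 19 + 24 + 206 + 158 + 148 + 96 + 52 + 115 = 1002
Sum over 6–15: 54 + 19 + 24 + 206 + 158 + 148 + 96 + 52 + 115 + 145 = 1017
CMA at t=10 = (1002 + 1017) / (2·10) = 2019 / 20 = 100.950

100.950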